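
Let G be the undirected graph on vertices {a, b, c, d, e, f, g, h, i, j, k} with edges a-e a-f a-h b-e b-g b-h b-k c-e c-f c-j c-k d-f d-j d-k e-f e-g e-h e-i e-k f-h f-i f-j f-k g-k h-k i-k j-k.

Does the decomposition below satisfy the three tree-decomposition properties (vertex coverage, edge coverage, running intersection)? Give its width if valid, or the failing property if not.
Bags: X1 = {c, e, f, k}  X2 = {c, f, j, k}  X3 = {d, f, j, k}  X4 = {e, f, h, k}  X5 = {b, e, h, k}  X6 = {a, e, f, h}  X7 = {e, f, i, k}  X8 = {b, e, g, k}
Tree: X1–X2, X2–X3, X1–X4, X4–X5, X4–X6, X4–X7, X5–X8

Yes; width 3.

Every vertex of G appears in some bag (union = {a, b, c, d, e, f, g, h, i, j, k}); every edge is covered by a bag; and for each vertex v the set of bags containing v is connected in the bag tree. The decomposition is therefore valid. The largest bag has 4 vertices, so the width is 3.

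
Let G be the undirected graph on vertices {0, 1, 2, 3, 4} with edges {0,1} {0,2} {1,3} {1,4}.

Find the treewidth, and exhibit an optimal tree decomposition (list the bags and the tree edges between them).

Treewidth 1.
Bags: B1 = {1, 3}  B2 = {0, 1}  B3 = {1, 4}  B4 = {0, 2}
Tree: B1–B2, B1–B3, B2–B4

Each bag holds 2 vertices, so the decomposition has width 1, which upper-bounds the treewidth. Since G has at least one edge (e.g. 3–1), it is not an edgeless graph, so tw(G) ≥ 1. Therefore the treewidth is 1.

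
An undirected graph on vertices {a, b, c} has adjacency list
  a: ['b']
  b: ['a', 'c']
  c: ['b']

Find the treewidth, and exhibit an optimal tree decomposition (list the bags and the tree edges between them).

Treewidth 1.
One such decomposition:
Bags: B1 = {a, b}  B2 = {b, c}
Tree: B1–B2

The largest bag has 2 vertices, giving width 1; this decomposition certifies tw(G) ≤ 1. Since G has at least one edge (e.g. a–b), it is not an edgeless graph, so tw(G) ≥ 1. Therefore the treewidth is 1.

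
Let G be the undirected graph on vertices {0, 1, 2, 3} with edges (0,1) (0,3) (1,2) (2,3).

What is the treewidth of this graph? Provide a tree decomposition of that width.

Treewidth 2.
One such decomposition:
Bags: B1 = {1, 2, 3}  B2 = {0, 1, 3}
Tree: B1–B2

The largest bag has 3 vertices, giving width 2; this decomposition certifies tw(G) ≤ 2. Since 3–2–1–0–3 is a cycle in G, G is not acyclic. Forests are exactly the graphs of treewidth ≤ 1, so tw(G) ≥ 2. Hence tw(G) = 2 exactly.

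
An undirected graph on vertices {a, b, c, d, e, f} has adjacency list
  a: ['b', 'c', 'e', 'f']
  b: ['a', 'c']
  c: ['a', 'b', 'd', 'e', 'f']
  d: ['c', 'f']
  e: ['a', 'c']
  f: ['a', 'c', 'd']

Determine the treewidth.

2

A width-2 tree decomposition is:
Bags: B1 = {c, d, f}  B2 = {a, c, f}  B3 = {a, c, e}  B4 = {a, b, c}
Tree: B1–B2, B2–B3, B3–B4
Every bag has size at most 3, so the width is 3 − 1 = 2 and tw(G) ≤ 2. Conversely, {c, d, f} is a clique of size 3, and the vertices of any clique must share a bag in every tree decomposition; so some bag has ≥ 3 vertices and tw(G) ≥ 2. Combining the bounds, tw(G) = 2.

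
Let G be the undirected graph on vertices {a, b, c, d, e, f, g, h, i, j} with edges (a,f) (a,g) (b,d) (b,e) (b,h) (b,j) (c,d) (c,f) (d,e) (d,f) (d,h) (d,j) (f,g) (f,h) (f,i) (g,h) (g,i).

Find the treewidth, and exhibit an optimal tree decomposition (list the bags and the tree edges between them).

Treewidth 2.
Bags: B1 = {d, f, h}  B2 = {c, d, f}  B3 = {f, g, h}  B4 = {b, d, h}  B5 = {b, d, e}  B6 = {f, g, i}  B7 = {b, d, j}  B8 = {a, f, g}
Tree: B1–B2, B1–B3, B1–B4, B4–B5, B3–B6, B5–B7, B6–B8

The largest bag has 3 vertices, giving width 2; this decomposition certifies tw(G) ≤ 2. For the lower bound, the 3 vertices {c, d, f} are pairwise adjacent, and any tree decomposition puts a clique entirely inside one bag — forcing width ≥ 2. Hence tw(G) = 2 exactly.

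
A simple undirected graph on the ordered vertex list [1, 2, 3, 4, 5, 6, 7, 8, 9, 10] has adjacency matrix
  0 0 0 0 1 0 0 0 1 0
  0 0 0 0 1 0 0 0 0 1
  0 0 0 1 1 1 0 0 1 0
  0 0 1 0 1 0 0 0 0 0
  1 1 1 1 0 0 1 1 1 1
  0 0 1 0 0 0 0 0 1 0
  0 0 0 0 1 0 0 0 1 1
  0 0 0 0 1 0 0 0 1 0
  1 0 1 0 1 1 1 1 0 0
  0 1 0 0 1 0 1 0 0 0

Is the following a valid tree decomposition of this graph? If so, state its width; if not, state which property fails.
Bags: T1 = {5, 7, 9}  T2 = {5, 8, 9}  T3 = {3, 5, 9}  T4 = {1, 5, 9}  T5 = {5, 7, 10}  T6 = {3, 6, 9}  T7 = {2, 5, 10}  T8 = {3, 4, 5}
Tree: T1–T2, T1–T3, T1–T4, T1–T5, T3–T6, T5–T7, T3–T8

Yes; width 2.

Vertex coverage: the bags together contain {1, 2, 3, 4, 5, 6, 7, 8, 9, 10}, the full vertex set. Edge coverage: each edge of G has both endpoints in at least one bag. Running intersection: for every vertex, the bags containing it form a connected subtree. All three properties hold, so this is a valid tree decomposition of width max|bag| − 1 = 2, and hence tw(G) ≤ 2.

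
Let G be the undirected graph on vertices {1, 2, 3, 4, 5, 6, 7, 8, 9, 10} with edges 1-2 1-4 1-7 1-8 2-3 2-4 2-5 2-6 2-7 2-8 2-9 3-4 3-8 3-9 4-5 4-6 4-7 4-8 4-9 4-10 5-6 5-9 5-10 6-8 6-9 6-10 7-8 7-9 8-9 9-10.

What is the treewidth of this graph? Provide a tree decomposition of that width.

Treewidth 4.
Bags: B1 = {2, 3, 4, 8, 9}  B2 = {2, 4, 6, 8, 9}  B3 = {2, 4, 5, 6, 9}  B4 = {2, 4, 7, 8, 9}  B5 = {1, 2, 4, 7, 8}  B6 = {4, 5, 6, 9, 10}
Tree: B1–B2, B2–B3, B1–B4, B4–B5, B3–B6

The largest bag has 5 vertices, giving width 4; this decomposition certifies tw(G) ≤ 4. Conversely, {1, 2, 4, 7, 8} is a clique of size 5, and the vertices of any clique must share a bag in every tree decomposition; so some bag has ≥ 5 vertices and tw(G) ≥ 4. Therefore the treewidth is 4.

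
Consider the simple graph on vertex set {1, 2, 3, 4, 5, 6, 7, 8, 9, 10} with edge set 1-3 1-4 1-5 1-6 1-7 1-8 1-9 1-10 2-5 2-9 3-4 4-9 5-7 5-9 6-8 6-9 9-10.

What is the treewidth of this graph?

A width-2 tree decomposition is:
Bags: B1 = {1, 5, 9}  B2 = {1, 6, 9}  B3 = {2, 5, 9}  B4 = {1, 6, 8}  B5 = {1, 5, 7}  B6 = {1, 4, 9}  B7 = {1, 9, 10}  B8 = {1, 3, 4}
Tree: B1–B2, B1–B3, B2–B4, B1–B5, B2–B6, B2–B7, B6–B8
Every bag has size at most 3, so the width is 3 − 1 = 2 and tw(G) ≤ 2. On the other hand G contains the 3-clique {1, 6, 8}. A clique must lie in a single bag of any decomposition, so no decomposition can have width below 2. The upper and lower bounds meet at 2, so that is the treewidth.

2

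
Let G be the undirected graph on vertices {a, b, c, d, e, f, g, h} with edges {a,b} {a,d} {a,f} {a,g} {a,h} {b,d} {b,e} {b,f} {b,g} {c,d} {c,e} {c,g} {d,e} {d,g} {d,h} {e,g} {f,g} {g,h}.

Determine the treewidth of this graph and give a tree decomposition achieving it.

Every bag has size at most 4, so the width is 4 − 1 = 3 and tw(G) ≤ 3. For the lower bound, the 4 vertices {a, d, g, h} are pairwise adjacent, and any tree decomposition puts a clique entirely inside one bag — forcing width ≥ 3. Therefore the treewidth is 3.

Treewidth 3.
One such decomposition:
Bags: B1 = {b, d, e, g}  B2 = {a, b, d, g}  B3 = {a, d, g, h}  B4 = {c, d, e, g}  B5 = {a, b, f, g}
Tree: B1–B2, B2–B3, B1–B4, B2–B5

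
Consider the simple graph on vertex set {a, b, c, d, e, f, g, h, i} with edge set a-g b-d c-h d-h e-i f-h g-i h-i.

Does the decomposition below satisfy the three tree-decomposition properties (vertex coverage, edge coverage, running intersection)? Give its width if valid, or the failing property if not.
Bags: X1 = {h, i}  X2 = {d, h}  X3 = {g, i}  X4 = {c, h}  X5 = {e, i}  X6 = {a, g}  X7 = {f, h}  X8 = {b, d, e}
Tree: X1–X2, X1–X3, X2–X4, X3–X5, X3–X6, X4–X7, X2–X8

A tree decomposition must satisfy three properties: every vertex lies in some bag; for every edge, both endpoints lie together in some bag; and for every vertex, the bags containing it form a connected subtree. Here bags containing vertex e are not connected in the tree, so the decomposition is invalid.

No — bags containing vertex e are not connected in the tree.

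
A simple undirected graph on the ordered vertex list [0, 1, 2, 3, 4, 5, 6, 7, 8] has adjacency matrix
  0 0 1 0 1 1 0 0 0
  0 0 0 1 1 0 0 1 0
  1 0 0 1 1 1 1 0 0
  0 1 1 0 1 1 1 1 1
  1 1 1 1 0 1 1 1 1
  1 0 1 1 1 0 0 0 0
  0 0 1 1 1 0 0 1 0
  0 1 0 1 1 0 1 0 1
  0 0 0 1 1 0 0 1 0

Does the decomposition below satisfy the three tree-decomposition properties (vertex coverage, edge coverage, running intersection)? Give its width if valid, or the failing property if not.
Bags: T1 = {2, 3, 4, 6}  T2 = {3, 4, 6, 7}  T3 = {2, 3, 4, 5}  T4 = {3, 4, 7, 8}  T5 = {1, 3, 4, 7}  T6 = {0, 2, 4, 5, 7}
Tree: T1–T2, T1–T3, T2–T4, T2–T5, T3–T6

No — bags containing vertex 7 are not connected in the tree.

A tree decomposition must satisfy three properties: every vertex lies in some bag; for every edge, both endpoints lie together in some bag; and for every vertex, the bags containing it form a connected subtree. Here bags containing vertex 7 are not connected in the tree, so the decomposition is invalid.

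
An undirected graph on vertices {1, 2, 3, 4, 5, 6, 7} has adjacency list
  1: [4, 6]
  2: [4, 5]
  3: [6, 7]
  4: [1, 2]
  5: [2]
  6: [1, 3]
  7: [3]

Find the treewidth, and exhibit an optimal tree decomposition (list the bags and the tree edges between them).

The largest bag has 2 vertices, giving width 1; this decomposition certifies tw(G) ≤ 1. Any graph with an edge has treewidth ≥ 1, and G has the edge 5–2. The upper and lower bounds meet at 1, so that is the treewidth.

Treewidth 1.
Bags: B1 = {2, 5}  B2 = {2, 4}  B3 = {1, 4}  B4 = {1, 6}  B5 = {3, 6}  B6 = {3, 7}
Tree: B1–B2, B2–B3, B3–B4, B4–B5, B5–B6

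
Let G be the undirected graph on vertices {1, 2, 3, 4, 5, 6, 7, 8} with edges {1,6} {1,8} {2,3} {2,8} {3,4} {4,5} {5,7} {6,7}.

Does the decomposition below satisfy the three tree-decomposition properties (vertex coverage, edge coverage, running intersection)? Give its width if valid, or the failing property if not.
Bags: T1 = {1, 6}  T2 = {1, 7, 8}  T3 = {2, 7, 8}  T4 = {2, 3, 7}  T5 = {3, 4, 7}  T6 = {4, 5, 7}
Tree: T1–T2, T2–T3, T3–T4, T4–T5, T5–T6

A tree decomposition must satisfy three properties: every vertex lies in some bag; for every edge, both endpoints lie together in some bag; and for every vertex, the bags containing it form a connected subtree. Here edge (7,6) lies in no bag, so the decomposition is invalid.

No — edge (7,6) lies in no bag.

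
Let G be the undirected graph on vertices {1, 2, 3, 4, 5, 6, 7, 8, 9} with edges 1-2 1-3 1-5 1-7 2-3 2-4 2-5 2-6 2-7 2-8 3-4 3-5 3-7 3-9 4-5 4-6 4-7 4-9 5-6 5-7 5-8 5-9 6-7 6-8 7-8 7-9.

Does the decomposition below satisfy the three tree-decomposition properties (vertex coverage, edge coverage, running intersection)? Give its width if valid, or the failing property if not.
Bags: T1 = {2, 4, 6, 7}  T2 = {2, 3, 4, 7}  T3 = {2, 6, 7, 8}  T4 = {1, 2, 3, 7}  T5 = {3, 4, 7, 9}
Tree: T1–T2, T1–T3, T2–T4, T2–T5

No — vertex 5 appears in no bag.

A tree decomposition must satisfy three properties: every vertex lies in some bag; for every edge, both endpoints lie together in some bag; and for every vertex, the bags containing it form a connected subtree. Here vertex 5 appears in no bag, so the decomposition is invalid.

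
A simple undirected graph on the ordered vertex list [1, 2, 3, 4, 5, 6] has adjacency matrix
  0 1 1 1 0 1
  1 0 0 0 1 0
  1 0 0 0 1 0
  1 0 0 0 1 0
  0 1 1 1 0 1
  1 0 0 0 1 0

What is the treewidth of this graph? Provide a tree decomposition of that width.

Treewidth 2.
Bags: B1 = {1, 5, 6}  B2 = {1, 2, 5}  B3 = {1, 3, 5}  B4 = {1, 4, 5}
Tree: B1–B2, B2–B3, B3–B4

Every bag has size at most 3, so the width is 3 − 1 = 2 and tw(G) ≤ 2. For the lower bound, G contains the cycle 5–6–1–2–5, so G is not a forest; only forests have treewidth ≤ 1, hence tw(G) ≥ 2. Combining the bounds, tw(G) = 2.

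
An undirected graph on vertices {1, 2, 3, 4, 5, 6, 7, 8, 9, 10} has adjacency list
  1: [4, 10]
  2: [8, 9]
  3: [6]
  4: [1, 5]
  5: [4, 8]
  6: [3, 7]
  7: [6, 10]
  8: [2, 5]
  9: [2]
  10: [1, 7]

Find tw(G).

1

A width-1 tree decomposition is:
Bags: B1 = {2, 9}  B2 = {2, 8}  B3 = {5, 8}  B4 = {4, 5}  B5 = {1, 4}  B6 = {1, 10}  B7 = {7, 10}  B8 = {6, 7}  B9 = {3, 6}
Tree: B1–B2, B2–B3, B3–B4, B4–B5, B5–B6, B6–B7, B7–B8, B8–B9
The largest bag has 2 vertices, giving width 1; this decomposition certifies tw(G) ≤ 1. Since G has at least one edge (e.g. 9–2), it is not an edgeless graph, so tw(G) ≥ 1. The upper and lower bounds meet at 1, so that is the treewidth.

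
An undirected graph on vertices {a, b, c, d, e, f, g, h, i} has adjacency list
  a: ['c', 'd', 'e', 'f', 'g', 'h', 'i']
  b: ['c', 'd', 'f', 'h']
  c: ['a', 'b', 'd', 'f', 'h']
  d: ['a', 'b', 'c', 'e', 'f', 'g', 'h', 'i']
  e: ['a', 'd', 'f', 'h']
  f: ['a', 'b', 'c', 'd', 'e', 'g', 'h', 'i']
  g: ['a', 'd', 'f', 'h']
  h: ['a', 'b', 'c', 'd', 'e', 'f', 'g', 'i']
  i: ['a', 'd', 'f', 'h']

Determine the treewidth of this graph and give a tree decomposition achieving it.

Each bag holds 5 vertices, so the decomposition has width 4, which upper-bounds the treewidth. On the other hand G contains the 5-clique {a, d, f, g, h}. A clique must lie in a single bag of any decomposition, so no decomposition can have width below 4. Therefore the treewidth is 4.

Treewidth 4.
One optimal decomposition is:
Bags: B1 = {a, d, f, h, i}  B2 = {a, d, e, f, h}  B3 = {a, d, f, g, h}  B4 = {a, c, d, f, h}  B5 = {b, c, d, f, h}
Tree: B1–B2, B1–B3, B2–B4, B4–B5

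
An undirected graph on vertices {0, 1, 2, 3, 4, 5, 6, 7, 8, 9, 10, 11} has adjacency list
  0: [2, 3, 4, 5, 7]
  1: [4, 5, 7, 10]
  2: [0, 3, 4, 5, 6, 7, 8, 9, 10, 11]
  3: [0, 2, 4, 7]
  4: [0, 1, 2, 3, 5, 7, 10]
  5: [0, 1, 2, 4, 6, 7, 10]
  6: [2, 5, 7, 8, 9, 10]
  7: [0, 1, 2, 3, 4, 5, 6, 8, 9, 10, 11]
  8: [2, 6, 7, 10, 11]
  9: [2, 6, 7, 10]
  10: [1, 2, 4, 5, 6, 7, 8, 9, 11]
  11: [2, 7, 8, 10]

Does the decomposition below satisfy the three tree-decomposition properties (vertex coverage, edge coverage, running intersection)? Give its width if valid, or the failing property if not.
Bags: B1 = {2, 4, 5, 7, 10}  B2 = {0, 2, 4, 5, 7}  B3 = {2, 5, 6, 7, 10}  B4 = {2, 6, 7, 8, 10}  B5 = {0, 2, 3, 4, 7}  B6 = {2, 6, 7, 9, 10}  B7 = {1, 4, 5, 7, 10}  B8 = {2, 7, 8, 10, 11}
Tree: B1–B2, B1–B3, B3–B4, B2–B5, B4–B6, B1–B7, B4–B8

Yes; width 4.

Checking the three conditions: (i) the bags cover all of {0, 1, 2, 3, 4, 5, 6, 7, 8, 9, 10, 11}; (ii) for each edge, some bag contains both endpoints; (iii) the bags containing any fixed vertex form a subtree. All hold, so the decomposition is valid with width 5 − 1 = 4.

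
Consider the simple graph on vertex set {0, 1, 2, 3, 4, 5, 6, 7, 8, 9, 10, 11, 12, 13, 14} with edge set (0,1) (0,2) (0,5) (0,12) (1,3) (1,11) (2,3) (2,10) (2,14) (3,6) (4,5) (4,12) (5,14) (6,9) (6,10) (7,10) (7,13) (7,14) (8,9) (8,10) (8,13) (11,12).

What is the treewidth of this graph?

A width-3 tree decomposition is:
Bags: B1 = {7, 8, 9, 13}  B2 = {7, 8, 9, 10}  B3 = {6, 7, 9, 10}  B4 = {6, 7, 10, 14}  B5 = {2, 6, 10, 14}  B6 = {2, 3, 6, 14}  B7 = {2, 3, 5, 14}  B8 = {0, 2, 3, 5}  B9 = {0, 1, 3, 5}  B10 = {0, 1, 4, 5}  B11 = {0, 1, 4, 12}  B12 = {1, 4, 11, 12}
Tree: B1–B2, B2–B3, B3–B4, B4–B5, B5–B6, B6–B7, B7–B8, B8–B9, B9–B10, B10–B11, B11–B12
The largest bag has 4 vertices, giving width 3; this decomposition certifies tw(G) ≤ 3. For the lower bound: the 4 vertex sets {8,9,13}, {7}, {10}, {2,3,6,14} are disjoint, each induces a connected subgraph, and every pair is joined by at least one edge of G. Contracting each set to a single vertex therefore yields K_{4} as a minor, and since treewidth is minor-monotone, tw(G) ≥ tw(K_{4}) = 3. The upper and lower bounds meet at 3, so that is the treewidth.

3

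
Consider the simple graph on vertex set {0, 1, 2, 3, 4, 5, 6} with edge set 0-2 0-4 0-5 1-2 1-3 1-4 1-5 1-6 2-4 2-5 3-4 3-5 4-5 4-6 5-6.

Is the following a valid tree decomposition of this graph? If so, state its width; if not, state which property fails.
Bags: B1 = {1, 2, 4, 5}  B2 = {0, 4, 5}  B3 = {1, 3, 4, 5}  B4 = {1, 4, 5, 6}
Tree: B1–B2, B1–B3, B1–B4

No — edge (2,0) lies in no bag.

A tree decomposition must satisfy three properties: every vertex lies in some bag; for every edge, both endpoints lie together in some bag; and for every vertex, the bags containing it form a connected subtree. Here edge (2,0) lies in no bag, so the decomposition is invalid.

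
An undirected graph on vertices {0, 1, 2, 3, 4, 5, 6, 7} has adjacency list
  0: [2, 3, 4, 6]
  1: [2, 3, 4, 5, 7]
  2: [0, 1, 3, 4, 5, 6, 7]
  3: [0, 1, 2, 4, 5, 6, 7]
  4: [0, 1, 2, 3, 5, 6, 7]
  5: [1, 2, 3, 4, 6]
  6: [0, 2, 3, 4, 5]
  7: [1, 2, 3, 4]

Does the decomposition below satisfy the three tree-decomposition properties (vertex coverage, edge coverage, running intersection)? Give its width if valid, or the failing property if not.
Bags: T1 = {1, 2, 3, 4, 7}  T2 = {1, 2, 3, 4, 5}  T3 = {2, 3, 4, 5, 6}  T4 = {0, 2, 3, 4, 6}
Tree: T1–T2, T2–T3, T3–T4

Yes; width 4.

Every vertex of G appears in some bag (union = {0, 1, 2, 3, 4, 5, 6, 7}); every edge is covered by a bag; and for each vertex v the set of bags containing v is connected in the bag tree. The decomposition is therefore valid. The largest bag has 5 vertices, so the width is 4.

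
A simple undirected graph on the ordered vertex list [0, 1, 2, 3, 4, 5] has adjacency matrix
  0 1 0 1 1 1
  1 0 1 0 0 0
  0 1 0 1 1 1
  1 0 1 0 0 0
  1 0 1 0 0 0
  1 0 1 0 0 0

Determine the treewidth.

2

A width-2 tree decomposition is:
Bags: B1 = {0, 2, 4}  B2 = {0, 1, 2}  B3 = {0, 2, 5}  B4 = {0, 2, 3}
Tree: B1–B2, B2–B3, B3–B4
The largest bag has 3 vertices, giving width 2; this decomposition certifies tw(G) ≤ 2. For the lower bound, G contains the cycle 0–4–2–1–0, so G is not a forest; only forests have treewidth ≤ 1, hence tw(G) ≥ 2. The upper and lower bounds meet at 2, so that is the treewidth.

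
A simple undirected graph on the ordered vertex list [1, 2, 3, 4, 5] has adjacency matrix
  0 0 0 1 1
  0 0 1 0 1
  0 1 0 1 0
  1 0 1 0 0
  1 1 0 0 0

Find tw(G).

A width-2 tree decomposition is:
Bags: B1 = {1, 2, 5}  B2 = {1, 2, 3}  B3 = {1, 3, 4}
Tree: B1–B2, B2–B3
The largest bag has 3 vertices, giving width 2; this decomposition certifies tw(G) ≤ 2. The edges 1–5–2–3–4–1 form a cycle, so G is not a tree and its treewidth is at least 2. Therefore the treewidth is 2.

2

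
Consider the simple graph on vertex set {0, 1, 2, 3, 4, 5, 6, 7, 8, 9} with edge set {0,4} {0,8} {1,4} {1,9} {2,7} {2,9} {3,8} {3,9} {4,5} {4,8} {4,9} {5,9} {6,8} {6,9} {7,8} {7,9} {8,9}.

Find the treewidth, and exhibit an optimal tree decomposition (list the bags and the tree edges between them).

Treewidth 2.
Bags: B1 = {4, 5, 9}  B2 = {1, 4, 9}  B3 = {4, 8, 9}  B4 = {7, 8, 9}  B5 = {2, 7, 9}  B6 = {6, 8, 9}  B7 = {0, 4, 8}  B8 = {3, 8, 9}
Tree: B1–B2, B1–B3, B3–B4, B4–B5, B3–B6, B3–B7, B6–B8

Every bag has size at most 3, so the width is 3 − 1 = 2 and tw(G) ≤ 2. On the other hand G contains the 3-clique {0, 4, 8}. A clique must lie in a single bag of any decomposition, so no decomposition can have width below 2. Therefore the treewidth is 2.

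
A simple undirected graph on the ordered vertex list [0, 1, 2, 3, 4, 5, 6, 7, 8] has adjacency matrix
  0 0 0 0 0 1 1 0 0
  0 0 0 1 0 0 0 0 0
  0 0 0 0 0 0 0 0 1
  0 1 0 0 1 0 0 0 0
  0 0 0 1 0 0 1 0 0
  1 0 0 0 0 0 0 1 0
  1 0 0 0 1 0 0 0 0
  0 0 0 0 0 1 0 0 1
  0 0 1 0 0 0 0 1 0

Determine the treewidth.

A width-1 tree decomposition is:
Bags: B1 = {2, 8}  B2 = {7, 8}  B3 = {5, 7}  B4 = {0, 5}  B5 = {0, 6}  B6 = {4, 6}  B7 = {3, 4}  B8 = {1, 3}
Tree: B1–B2, B2–B3, B3–B4, B4–B5, B5–B6, B6–B7, B7–B8
Each bag holds 2 vertices, so the decomposition has width 1, which upper-bounds the treewidth. G has an edge, so its treewidth is at least 1. Therefore the treewidth is 1.

1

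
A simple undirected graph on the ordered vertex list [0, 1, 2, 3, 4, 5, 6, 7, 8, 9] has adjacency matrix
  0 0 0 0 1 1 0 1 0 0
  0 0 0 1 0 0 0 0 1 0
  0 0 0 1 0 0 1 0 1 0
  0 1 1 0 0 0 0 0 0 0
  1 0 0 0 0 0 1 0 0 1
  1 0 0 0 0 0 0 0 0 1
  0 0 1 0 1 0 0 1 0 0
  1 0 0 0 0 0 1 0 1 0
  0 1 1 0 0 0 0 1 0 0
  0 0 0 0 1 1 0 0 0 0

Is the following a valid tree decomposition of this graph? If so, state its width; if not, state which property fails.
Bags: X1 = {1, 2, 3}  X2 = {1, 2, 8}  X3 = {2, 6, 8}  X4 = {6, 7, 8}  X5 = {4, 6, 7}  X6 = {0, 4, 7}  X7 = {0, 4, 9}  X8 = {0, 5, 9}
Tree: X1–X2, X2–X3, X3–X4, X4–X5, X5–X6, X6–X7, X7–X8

Checking the three conditions: (i) the bags cover all of {0, 1, 2, 3, 4, 5, 6, 7, 8, 9}; (ii) for each edge, some bag contains both endpoints; (iii) the bags containing any fixed vertex form a subtree. All hold, so the decomposition is valid with width 3 − 1 = 2.

Yes; width 2.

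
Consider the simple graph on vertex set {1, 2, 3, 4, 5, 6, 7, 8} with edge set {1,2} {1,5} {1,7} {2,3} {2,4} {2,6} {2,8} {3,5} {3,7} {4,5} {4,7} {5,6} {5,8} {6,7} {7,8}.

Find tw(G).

3

A width-3 tree decomposition is:
Bags: B1 = {2, 3, 5, 7}  B2 = {1, 2, 5, 7}  B3 = {2, 4, 5, 7}  B4 = {2, 5, 6, 7}  B5 = {2, 5, 7, 8}
Tree: B1–B2, B2–B3, B3–B4, B4–B5
Every bag has size at most 4, so the width is 4 − 1 = 3 and tw(G) ≤ 3. For the lower bound: the 4 vertex sets {2,3}, {1,5}, {7}, {4} are disjoint, each induces a connected subgraph, and every pair is joined by at least one edge of G. Contracting each set to a single vertex therefore yields K_{4} as a minor, and since treewidth is minor-monotone, tw(G) ≥ tw(K_{4}) = 3. The upper and lower bounds meet at 3, so that is the treewidth.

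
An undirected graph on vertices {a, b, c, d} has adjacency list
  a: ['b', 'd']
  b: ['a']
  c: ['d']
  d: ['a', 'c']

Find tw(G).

A width-1 tree decomposition is:
Bags: B1 = {a, b}  B2 = {a, d}  B3 = {c, d}
Tree: B1–B2, B2–B3
The largest bag has 2 vertices, giving width 1; this decomposition certifies tw(G) ≤ 1. Any graph with an edge has treewidth ≥ 1, and G has the edge b–a. The upper and lower bounds meet at 1, so that is the treewidth.

1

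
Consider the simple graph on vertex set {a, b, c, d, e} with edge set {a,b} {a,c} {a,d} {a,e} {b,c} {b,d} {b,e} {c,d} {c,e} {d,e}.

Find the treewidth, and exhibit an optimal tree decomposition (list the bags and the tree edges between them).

Treewidth 4.
Bags: B1 = {a, b, c, d, e}
Tree: (single bag)

A single bag containing all 5 vertices is trivially a valid decomposition of width 4. For the lower bound, the 5 vertices {a, b, c, d, e} are pairwise adjacent, and any tree decomposition puts a clique entirely inside one bag — forcing width ≥ 4. Combining the bounds, tw(G) = 4.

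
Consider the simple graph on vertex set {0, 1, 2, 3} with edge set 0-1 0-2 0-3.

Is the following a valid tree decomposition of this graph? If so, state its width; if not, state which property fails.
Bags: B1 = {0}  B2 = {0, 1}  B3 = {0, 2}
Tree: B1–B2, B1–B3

A tree decomposition must satisfy three properties: every vertex lies in some bag; for every edge, both endpoints lie together in some bag; and for every vertex, the bags containing it form a connected subtree. Here vertex 3 appears in no bag, so the decomposition is invalid.

No — vertex 3 appears in no bag.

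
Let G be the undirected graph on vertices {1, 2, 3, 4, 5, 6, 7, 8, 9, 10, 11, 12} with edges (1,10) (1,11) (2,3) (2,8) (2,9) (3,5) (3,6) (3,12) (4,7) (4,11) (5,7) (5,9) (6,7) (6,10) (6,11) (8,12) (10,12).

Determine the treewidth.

3

A width-3 tree decomposition is:
Bags: B1 = {1, 4, 7, 11}  B2 = {1, 6, 7, 11}  B3 = {1, 6, 7, 10}  B4 = {5, 6, 7, 10}  B5 = {3, 5, 6, 10}  B6 = {3, 5, 10, 12}  B7 = {3, 5, 9, 12}  B8 = {2, 3, 9, 12}  B9 = {2, 8, 9, 12}
Tree: B1–B2, B2–B3, B3–B4, B4–B5, B5–B6, B6–B7, B7–B8, B8–B9
The largest bag has 4 vertices, giving width 3; this decomposition certifies tw(G) ≤ 3. For the lower bound: the 4 vertex sets {1,4,11}, {7}, {6}, {3,5,10,12} are disjoint, each induces a connected subgraph, and every pair is joined by at least one edge of G. Contracting each set to a single vertex therefore yields K_{4} as a minor, and since treewidth is minor-monotone, tw(G) ≥ tw(K_{4}) = 3. Hence tw(G) = 3 exactly.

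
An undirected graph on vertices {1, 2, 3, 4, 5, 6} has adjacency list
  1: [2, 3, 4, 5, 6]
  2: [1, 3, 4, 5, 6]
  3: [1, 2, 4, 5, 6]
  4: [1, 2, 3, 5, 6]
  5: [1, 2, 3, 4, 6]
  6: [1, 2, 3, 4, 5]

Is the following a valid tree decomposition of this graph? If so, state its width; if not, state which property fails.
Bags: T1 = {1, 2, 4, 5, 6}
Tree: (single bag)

A tree decomposition must satisfy three properties: every vertex lies in some bag; for every edge, both endpoints lie together in some bag; and for every vertex, the bags containing it form a connected subtree. Here vertex 3 appears in no bag, so the decomposition is invalid.

No — vertex 3 appears in no bag.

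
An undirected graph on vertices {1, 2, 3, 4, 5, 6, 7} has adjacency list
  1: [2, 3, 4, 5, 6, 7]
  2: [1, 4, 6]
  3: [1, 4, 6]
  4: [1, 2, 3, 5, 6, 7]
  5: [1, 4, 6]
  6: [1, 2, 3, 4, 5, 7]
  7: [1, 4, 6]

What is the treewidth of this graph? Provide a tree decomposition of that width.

Every bag has size at most 4, so the width is 4 − 1 = 3 and tw(G) ≤ 3. On the other hand G contains the 4-clique {1, 2, 4, 6}. A clique must lie in a single bag of any decomposition, so no decomposition can have width below 3. Therefore the treewidth is 3.

Treewidth 3.
One optimal decomposition is:
Bags: B1 = {1, 3, 4, 6}  B2 = {1, 4, 5, 6}  B3 = {1, 4, 6, 7}  B4 = {1, 2, 4, 6}
Tree: B1–B2, B1–B3, B2–B4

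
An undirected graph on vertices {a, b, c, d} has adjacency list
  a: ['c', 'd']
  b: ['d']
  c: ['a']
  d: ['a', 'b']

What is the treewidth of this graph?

A width-1 tree decomposition is:
Bags: B1 = {a, d}  B2 = {b, d}  B3 = {a, c}
Tree: B1–B2, B1–B3
The largest bag has 2 vertices, giving width 1; this decomposition certifies tw(G) ≤ 1. Any graph with an edge has treewidth ≥ 1, and G has the edge a–d. Hence tw(G) = 1 exactly.

1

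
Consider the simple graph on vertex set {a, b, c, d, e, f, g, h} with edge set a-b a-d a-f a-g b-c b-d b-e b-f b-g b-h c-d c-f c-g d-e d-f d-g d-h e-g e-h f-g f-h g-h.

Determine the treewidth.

A width-4 tree decomposition is:
Bags: B1 = {b, c, d, f, g}  B2 = {b, d, f, g, h}  B3 = {b, d, e, g, h}  B4 = {a, b, d, f, g}
Tree: B1–B2, B2–B3, B2–B4
Every bag has size at most 5, so the width is 5 − 1 = 4 and tw(G) ≤ 4. On the other hand G contains the 5-clique {b, d, e, g, h}. A clique must lie in a single bag of any decomposition, so no decomposition can have width below 4. Hence tw(G) = 4 exactly.

4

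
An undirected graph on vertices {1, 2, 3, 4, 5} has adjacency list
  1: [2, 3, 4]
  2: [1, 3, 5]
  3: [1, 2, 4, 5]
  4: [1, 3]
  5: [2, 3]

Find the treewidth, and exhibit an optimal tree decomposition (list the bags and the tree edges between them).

Each bag holds 3 vertices, so the decomposition has width 2, which upper-bounds the treewidth. Conversely, {1, 2, 3} is a clique of size 3, and the vertices of any clique must share a bag in every tree decomposition; so some bag has ≥ 3 vertices and tw(G) ≥ 2. Therefore the treewidth is 2.

Treewidth 2.
One optimal decomposition is:
Bags: B1 = {2, 3, 5}  B2 = {1, 2, 3}  B3 = {1, 3, 4}
Tree: B1–B2, B2–B3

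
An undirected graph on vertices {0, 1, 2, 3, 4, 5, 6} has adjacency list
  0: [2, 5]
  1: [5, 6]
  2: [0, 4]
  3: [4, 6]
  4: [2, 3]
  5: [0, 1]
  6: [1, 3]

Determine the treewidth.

2

A width-2 tree decomposition is:
Bags: B1 = {0, 2, 5}  B2 = {1, 2, 5}  B3 = {1, 2, 6}  B4 = {2, 3, 6}  B5 = {2, 3, 4}
Tree: B1–B2, B2–B3, B3–B4, B4–B5
Each bag holds 3 vertices, so the decomposition has width 2, which upper-bounds the treewidth. For the lower bound, G contains the cycle 2–0–5–1–6–3–4–2, so G is not a forest; only forests have treewidth ≤ 1, hence tw(G) ≥ 2. Therefore the treewidth is 2.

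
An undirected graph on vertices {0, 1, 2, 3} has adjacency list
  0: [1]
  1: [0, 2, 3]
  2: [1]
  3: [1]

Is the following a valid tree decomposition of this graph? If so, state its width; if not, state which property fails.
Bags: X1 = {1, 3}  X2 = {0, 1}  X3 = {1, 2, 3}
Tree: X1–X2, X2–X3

No — bags containing vertex 3 are not connected in the tree.

A tree decomposition must satisfy three properties: every vertex lies in some bag; for every edge, both endpoints lie together in some bag; and for every vertex, the bags containing it form a connected subtree. Here bags containing vertex 3 are not connected in the tree, so the decomposition is invalid.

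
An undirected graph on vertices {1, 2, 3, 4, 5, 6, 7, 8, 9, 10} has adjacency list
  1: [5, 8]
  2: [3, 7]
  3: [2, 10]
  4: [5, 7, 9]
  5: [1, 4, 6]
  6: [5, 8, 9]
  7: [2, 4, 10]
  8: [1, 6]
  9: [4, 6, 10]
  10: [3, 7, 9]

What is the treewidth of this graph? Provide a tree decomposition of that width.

The largest bag has 3 vertices, giving width 2; this decomposition certifies tw(G) ≤ 2. Since 3–2–7–10–3 is a cycle in G, G is not acyclic. Forests are exactly the graphs of treewidth ≤ 1, so tw(G) ≥ 2. Combining the bounds, tw(G) = 2.

Treewidth 2.
One such decomposition:
Bags: B1 = {2, 3, 10}  B2 = {2, 7, 10}  B3 = {7, 9, 10}  B4 = {4, 7, 9}  B5 = {4, 6, 9}  B6 = {4, 5, 6}  B7 = {5, 6, 8}  B8 = {1, 5, 8}
Tree: B1–B2, B2–B3, B3–B4, B4–B5, B5–B6, B6–B7, B7–B8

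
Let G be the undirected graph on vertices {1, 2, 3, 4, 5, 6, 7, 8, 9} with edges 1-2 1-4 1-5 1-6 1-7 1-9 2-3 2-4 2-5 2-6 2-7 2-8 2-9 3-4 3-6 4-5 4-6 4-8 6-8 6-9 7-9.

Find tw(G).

3

A width-3 tree decomposition is:
Bags: B1 = {1, 2, 4, 6}  B2 = {1, 2, 6, 9}  B3 = {1, 2, 4, 5}  B4 = {2, 3, 4, 6}  B5 = {2, 4, 6, 8}  B6 = {1, 2, 7, 9}
Tree: B1–B2, B1–B3, B1–B4, B4–B5, B2–B6
Each bag holds 4 vertices, so the decomposition has width 3, which upper-bounds the treewidth. Conversely, {2, 4, 6, 8} is a clique of size 4, and the vertices of any clique must share a bag in every tree decomposition; so some bag has ≥ 4 vertices and tw(G) ≥ 3. Therefore the treewidth is 3.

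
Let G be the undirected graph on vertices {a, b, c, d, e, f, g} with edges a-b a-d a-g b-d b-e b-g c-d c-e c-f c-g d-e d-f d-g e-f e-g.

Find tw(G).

3

A width-3 tree decomposition is:
Bags: B1 = {c, d, e, g}  B2 = {b, d, e, g}  B3 = {a, b, d, g}  B4 = {c, d, e, f}
Tree: B1–B2, B2–B3, B1–B4
The largest bag has 4 vertices, giving width 3; this decomposition certifies tw(G) ≤ 3. For the lower bound, the 4 vertices {c, d, e, g} are pairwise adjacent, and any tree decomposition puts a clique entirely inside one bag — forcing width ≥ 3. Combining the bounds, tw(G) = 3.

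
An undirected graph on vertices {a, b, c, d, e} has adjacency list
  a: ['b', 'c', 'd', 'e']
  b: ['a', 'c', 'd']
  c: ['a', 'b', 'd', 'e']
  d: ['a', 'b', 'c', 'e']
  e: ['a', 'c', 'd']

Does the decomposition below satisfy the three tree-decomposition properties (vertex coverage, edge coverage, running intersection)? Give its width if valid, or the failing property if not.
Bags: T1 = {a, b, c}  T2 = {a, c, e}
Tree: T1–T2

No — vertex d appears in no bag.

A tree decomposition must satisfy three properties: every vertex lies in some bag; for every edge, both endpoints lie together in some bag; and for every vertex, the bags containing it form a connected subtree. Here vertex d appears in no bag, so the decomposition is invalid.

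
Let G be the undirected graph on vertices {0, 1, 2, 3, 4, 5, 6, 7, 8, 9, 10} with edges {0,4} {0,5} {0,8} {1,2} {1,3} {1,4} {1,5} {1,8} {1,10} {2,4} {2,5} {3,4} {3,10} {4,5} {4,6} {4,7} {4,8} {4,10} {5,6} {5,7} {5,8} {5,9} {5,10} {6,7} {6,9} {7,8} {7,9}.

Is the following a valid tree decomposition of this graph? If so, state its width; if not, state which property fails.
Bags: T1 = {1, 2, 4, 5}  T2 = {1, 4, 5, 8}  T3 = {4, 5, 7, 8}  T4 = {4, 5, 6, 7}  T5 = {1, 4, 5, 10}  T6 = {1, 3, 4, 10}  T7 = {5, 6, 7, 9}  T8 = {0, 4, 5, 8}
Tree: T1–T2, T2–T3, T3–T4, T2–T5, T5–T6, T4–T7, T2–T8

Yes; width 3.

Every vertex of G appears in some bag (union = {0, 1, 2, 3, 4, 5, 6, 7, 8, 9, 10}); every edge is covered by a bag; and for each vertex v the set of bags containing v is connected in the bag tree. The decomposition is therefore valid. The largest bag has 4 vertices, so the width is 3.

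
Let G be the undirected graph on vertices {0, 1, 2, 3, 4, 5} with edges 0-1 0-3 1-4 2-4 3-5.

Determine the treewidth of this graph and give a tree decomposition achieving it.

Treewidth 1.
One optimal decomposition is:
Bags: B1 = {2, 4}  B2 = {1, 4}  B3 = {0, 1}  B4 = {0, 3}  B5 = {3, 5}
Tree: B1–B2, B2–B3, B3–B4, B4–B5

The largest bag has 2 vertices, giving width 1; this decomposition certifies tw(G) ≤ 1. Any graph with an edge has treewidth ≥ 1, and G has the edge 2–4. The upper and lower bounds meet at 1, so that is the treewidth.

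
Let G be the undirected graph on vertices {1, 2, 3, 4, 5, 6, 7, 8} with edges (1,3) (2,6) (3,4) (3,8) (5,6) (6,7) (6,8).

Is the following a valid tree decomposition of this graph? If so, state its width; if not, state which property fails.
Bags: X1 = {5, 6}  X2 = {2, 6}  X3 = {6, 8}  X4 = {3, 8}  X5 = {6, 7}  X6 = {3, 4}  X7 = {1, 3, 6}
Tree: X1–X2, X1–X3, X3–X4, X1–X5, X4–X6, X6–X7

A tree decomposition must satisfy three properties: every vertex lies in some bag; for every edge, both endpoints lie together in some bag; and for every vertex, the bags containing it form a connected subtree. Here bags containing vertex 6 are not connected in the tree, so the decomposition is invalid.

No — bags containing vertex 6 are not connected in the tree.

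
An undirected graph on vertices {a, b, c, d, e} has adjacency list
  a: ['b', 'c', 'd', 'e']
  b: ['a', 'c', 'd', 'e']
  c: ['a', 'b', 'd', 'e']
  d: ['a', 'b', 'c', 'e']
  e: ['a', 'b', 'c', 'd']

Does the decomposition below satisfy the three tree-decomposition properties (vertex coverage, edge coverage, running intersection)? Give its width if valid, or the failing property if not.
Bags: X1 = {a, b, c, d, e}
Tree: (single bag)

Yes; width 4.

Every vertex of G appears in some bag (union = {a, b, c, d, e}); every edge is covered by a bag; and for each vertex v the set of bags containing v is connected in the bag tree. The decomposition is therefore valid. The largest bag has 5 vertices, so the width is 4.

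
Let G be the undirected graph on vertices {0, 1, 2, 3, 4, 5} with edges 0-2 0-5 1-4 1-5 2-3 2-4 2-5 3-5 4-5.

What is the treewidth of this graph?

2

A width-2 tree decomposition is:
Bags: B1 = {1, 4, 5}  B2 = {2, 4, 5}  B3 = {0, 2, 5}  B4 = {2, 3, 5}
Tree: B1–B2, B2–B3, B3–B4
The largest bag has 3 vertices, giving width 2; this decomposition certifies tw(G) ≤ 2. On the other hand G contains the 3-clique {1, 4, 5}. A clique must lie in a single bag of any decomposition, so no decomposition can have width below 2. Hence tw(G) = 2 exactly.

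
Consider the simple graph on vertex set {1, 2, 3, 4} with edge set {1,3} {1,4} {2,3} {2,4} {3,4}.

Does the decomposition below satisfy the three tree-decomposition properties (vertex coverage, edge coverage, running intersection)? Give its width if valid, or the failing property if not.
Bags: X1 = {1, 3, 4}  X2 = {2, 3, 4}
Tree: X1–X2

Yes; width 2.

Every vertex of G appears in some bag (union = {1, 2, 3, 4}); every edge is covered by a bag; and for each vertex v the set of bags containing v is connected in the bag tree. The decomposition is therefore valid. The largest bag has 3 vertices, so the width is 2.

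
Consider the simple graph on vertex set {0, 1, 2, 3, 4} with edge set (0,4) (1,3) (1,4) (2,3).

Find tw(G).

A width-1 tree decomposition is:
Bags: B1 = {0, 4}  B2 = {1, 4}  B3 = {1, 3}  B4 = {2, 3}
Tree: B1–B2, B2–B3, B3–B4
The largest bag has 2 vertices, giving width 1; this decomposition certifies tw(G) ≤ 1. Since G has at least one edge (e.g. 0–4), it is not an edgeless graph, so tw(G) ≥ 1. Combining the bounds, tw(G) = 1.

1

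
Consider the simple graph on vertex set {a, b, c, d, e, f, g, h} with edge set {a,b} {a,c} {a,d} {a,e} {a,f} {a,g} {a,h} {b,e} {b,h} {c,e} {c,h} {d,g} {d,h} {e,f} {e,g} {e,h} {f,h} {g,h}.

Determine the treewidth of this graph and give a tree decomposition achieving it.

Each bag holds 4 vertices, so the decomposition has width 3, which upper-bounds the treewidth. On the other hand G contains the 4-clique {a, d, g, h}. A clique must lie in a single bag of any decomposition, so no decomposition can have width below 3. The upper and lower bounds meet at 3, so that is the treewidth.

Treewidth 3.
Bags: B1 = {a, c, e, h}  B2 = {a, e, g, h}  B3 = {a, d, g, h}  B4 = {a, e, f, h}  B5 = {a, b, e, h}
Tree: B1–B2, B2–B3, B1–B4, B1–B5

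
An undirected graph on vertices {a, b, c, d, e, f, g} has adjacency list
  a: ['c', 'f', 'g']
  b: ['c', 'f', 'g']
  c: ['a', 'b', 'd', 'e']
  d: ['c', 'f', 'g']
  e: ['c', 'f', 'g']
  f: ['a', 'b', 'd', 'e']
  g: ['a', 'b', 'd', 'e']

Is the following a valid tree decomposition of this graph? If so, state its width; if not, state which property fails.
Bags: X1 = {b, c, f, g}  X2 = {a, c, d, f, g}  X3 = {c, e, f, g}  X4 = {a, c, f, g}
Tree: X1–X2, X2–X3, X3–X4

No — bags containing vertex a are not connected in the tree.

A tree decomposition must satisfy three properties: every vertex lies in some bag; for every edge, both endpoints lie together in some bag; and for every vertex, the bags containing it form a connected subtree. Here bags containing vertex a are not connected in the tree, so the decomposition is invalid.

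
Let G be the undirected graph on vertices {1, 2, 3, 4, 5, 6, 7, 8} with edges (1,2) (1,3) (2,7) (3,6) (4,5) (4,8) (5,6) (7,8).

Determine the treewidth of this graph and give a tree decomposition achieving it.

Treewidth 2.
One such decomposition:
Bags: B1 = {1, 2, 7}  B2 = {1, 3, 7}  B3 = {3, 6, 7}  B4 = {5, 6, 7}  B5 = {4, 5, 7}  B6 = {4, 7, 8}
Tree: B1–B2, B2–B3, B3–B4, B4–B5, B5–B6

The largest bag has 3 vertices, giving width 2; this decomposition certifies tw(G) ≤ 2. For the lower bound, G contains the cycle 7–2–1–3–6–5–4–8–7, so G is not a forest; only forests have treewidth ≤ 1, hence tw(G) ≥ 2. Combining the bounds, tw(G) = 2.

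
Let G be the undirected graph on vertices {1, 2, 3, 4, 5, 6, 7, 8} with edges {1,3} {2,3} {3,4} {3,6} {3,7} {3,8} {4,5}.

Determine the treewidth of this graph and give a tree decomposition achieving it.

Treewidth 1.
Bags: B1 = {1, 3}  B2 = {3, 6}  B3 = {2, 3}  B4 = {3, 7}  B5 = {3, 4}  B6 = {3, 8}  B7 = {4, 5}
Tree: B1–B2, B1–B3, B2–B4, B2–B5, B3–B6, B5–B7

The largest bag has 2 vertices, giving width 1; this decomposition certifies tw(G) ≤ 1. G has an edge, so its treewidth is at least 1. Hence tw(G) = 1 exactly.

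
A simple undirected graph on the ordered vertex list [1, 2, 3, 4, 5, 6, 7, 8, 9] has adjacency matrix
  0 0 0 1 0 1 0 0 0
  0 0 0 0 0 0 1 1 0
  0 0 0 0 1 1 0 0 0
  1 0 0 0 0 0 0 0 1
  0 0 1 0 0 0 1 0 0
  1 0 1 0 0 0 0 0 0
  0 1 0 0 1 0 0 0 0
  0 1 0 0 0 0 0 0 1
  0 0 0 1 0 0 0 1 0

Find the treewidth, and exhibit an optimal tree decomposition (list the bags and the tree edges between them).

Treewidth 2.
One such decomposition:
Bags: B1 = {3, 5, 6}  B2 = {5, 6, 7}  B3 = {2, 6, 7}  B4 = {2, 6, 8}  B5 = {6, 8, 9}  B6 = {4, 6, 9}  B7 = {1, 4, 6}
Tree: B1–B2, B2–B3, B3–B4, B4–B5, B5–B6, B6–B7

Every bag has size at most 3, so the width is 3 − 1 = 2 and tw(G) ≤ 2. The edges 6–3–5–7–2–8–9–4–1–6 form a cycle, so G is not a tree and its treewidth is at least 2. The upper and lower bounds meet at 2, so that is the treewidth.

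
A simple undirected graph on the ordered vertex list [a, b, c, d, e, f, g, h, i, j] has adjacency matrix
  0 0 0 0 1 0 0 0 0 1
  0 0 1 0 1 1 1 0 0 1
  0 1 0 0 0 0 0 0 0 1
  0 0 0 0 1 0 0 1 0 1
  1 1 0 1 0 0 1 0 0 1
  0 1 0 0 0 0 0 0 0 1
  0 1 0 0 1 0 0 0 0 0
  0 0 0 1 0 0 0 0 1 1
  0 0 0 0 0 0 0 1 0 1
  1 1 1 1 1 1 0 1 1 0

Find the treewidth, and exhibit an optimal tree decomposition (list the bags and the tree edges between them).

Each bag holds 3 vertices, so the decomposition has width 2, which upper-bounds the treewidth. For the lower bound, the 3 vertices {b, e, g} are pairwise adjacent, and any tree decomposition puts a clique entirely inside one bag — forcing width ≥ 2. The upper and lower bounds meet at 2, so that is the treewidth.

Treewidth 2.
One optimal decomposition is:
Bags: B1 = {h, i, j}  B2 = {d, h, j}  B3 = {d, e, j}  B4 = {b, e, j}  B5 = {b, c, j}  B6 = {b, f, j}  B7 = {b, e, g}  B8 = {a, e, j}
Tree: B1–B2, B2–B3, B3–B4, B4–B5, B4–B6, B4–B7, B3–B8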